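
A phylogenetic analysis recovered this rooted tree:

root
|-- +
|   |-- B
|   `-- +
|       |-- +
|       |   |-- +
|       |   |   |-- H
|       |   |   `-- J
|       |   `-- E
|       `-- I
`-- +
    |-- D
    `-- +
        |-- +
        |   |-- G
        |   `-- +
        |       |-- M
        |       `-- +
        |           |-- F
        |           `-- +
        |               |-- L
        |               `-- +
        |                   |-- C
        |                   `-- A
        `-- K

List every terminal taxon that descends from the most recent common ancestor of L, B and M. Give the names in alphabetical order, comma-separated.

A, B, C, D, E, F, G, H, I, J, K, L, M

Tracing L: it sits inside (L,(C,A)).
Tracing B: it sits inside (B,(((H,J),E),I)).
Tracing M: it sits inside (M,(F,(L,(C,A)))).
The smallest clade enclosing all 3 is the whole tree (their MRCA is the root), so the answer is all 13 tips in alphabetical order.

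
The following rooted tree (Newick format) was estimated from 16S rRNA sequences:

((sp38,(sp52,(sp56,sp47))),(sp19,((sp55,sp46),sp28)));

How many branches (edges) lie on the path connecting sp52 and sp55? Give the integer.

7

The MRCA of sp52 and sp55 is the root of the tree.
From sp52 up to that node: 3 branches. From sp55 up to the same node: 4 branches. Total: 3 + 4 = 7.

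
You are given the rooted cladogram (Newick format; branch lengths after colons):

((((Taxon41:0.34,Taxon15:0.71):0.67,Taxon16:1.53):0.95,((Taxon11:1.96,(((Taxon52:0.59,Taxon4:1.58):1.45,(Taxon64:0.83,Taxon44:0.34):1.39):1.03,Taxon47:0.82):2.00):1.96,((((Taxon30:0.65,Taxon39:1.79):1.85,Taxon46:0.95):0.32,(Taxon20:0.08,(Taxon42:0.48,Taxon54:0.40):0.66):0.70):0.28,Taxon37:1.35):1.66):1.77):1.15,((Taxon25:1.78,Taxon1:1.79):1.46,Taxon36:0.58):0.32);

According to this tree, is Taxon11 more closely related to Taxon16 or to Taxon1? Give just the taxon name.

The MRCA of Taxon11 and Taxon16 subtends (((Taxon41,Taxon15),Taxon16),((Taxon11,(((Taxon52,Taxon4),(Taxon64,Taxon44)),Taxon47)),((((Taxon30,Taxon39),Taxon46),(Taxon20,(Taxon42,Taxon54))),Taxon37))) (16 taxa).
The MRCA of Taxon11 and Taxon1 is the root, subtending the entire tree (19 taxa).
The first is nested inside the second, so Taxon11 shares a more recent common ancestor with Taxon16.

Taxon16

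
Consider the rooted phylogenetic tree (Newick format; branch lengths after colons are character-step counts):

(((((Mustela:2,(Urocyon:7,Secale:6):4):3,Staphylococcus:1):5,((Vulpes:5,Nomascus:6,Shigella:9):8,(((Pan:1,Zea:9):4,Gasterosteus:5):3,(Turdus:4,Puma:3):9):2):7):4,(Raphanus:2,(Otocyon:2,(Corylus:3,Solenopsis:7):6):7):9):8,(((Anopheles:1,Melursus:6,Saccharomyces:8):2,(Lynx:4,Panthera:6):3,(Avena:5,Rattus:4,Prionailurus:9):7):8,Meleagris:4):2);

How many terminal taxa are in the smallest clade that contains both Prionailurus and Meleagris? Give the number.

The MRCA of Prionailurus and Meleagris is the node subtending (((Anopheles,Melursus,Saccharomyces),(Lynx,Panthera),(Avena,Rattus,Prionailurus)),Meleagris).
That clade contains 9 terminal taxa: Anopheles, Avena, Lynx, Meleagris, Melursus, Panthera, Prionailurus, Rattus, Saccharomyces.

9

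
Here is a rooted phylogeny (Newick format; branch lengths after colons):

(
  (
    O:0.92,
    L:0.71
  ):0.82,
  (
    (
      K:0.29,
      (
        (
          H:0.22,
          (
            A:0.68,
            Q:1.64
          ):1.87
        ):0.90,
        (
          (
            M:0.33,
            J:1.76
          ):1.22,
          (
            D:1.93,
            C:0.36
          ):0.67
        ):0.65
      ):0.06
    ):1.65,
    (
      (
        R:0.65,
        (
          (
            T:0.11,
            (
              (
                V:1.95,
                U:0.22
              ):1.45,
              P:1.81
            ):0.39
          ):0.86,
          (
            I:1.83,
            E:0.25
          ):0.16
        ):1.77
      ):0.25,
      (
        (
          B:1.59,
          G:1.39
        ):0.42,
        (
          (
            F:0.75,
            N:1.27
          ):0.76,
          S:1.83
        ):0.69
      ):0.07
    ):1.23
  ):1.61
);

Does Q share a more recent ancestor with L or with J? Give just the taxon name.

J

The MRCA of Q and J subtends ((H,(A,Q)),((M,J),(D,C))) (7 taxa).
The MRCA of Q and L is the root, subtending the entire tree (22 taxa).
The first is nested inside the second, so Q shares a more recent common ancestor with J.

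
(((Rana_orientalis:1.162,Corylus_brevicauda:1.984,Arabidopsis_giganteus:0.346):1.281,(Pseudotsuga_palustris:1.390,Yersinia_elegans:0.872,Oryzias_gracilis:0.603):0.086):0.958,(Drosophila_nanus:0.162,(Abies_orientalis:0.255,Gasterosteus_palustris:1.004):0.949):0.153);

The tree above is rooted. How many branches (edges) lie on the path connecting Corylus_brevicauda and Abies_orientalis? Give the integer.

The MRCA of Corylus_brevicauda and Abies_orientalis is the root of the tree.
From Corylus_brevicauda up to that node: 3 branches. From Abies_orientalis up to the same node: 3 branches. Total: 3 + 3 = 6.

6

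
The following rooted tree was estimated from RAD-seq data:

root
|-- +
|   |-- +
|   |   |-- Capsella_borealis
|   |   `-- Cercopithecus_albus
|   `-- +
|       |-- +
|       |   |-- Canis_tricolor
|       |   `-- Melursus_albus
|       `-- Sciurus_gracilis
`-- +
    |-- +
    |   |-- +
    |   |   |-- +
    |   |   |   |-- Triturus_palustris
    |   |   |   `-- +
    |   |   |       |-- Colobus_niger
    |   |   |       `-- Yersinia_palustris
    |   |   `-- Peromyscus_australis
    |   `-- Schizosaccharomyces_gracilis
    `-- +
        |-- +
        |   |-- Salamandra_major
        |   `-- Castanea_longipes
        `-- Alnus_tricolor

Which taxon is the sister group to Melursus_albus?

Canis_tricolor

Melursus_albus attaches to the tree at the node subtending (Canis_tricolor,Melursus_albus).
The other lineage descending from that same node — the sister group — is the single tip Canis_tricolor.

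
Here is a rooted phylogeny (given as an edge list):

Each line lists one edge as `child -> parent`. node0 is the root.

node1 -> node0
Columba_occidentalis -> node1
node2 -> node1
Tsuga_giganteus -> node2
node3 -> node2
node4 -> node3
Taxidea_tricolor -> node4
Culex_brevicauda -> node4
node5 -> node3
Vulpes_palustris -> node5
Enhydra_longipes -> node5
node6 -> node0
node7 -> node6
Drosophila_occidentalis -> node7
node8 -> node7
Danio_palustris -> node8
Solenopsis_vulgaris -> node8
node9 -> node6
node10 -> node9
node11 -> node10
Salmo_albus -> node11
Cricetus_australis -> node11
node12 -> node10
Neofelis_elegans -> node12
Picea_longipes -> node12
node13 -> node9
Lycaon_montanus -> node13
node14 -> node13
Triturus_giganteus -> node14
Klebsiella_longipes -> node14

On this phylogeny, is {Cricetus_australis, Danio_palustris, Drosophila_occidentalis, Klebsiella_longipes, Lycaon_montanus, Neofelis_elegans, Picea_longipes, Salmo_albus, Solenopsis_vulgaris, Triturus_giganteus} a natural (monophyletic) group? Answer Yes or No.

Yes

The most recent common ancestor of these taxa subtends ((Drosophila_occidentalis,(Danio_palustris,Solenopsis_vulgaris)),(((Salmo_albus,Cricetus_australis),(Neofelis_elegans,Picea_longipes)),(Lycaon_montanus,(Triturus_giganteus,Klebsiella_longipes)))).
That clade has exactly 10 tips — every listed taxon and nothing else — so the group is monophyletic.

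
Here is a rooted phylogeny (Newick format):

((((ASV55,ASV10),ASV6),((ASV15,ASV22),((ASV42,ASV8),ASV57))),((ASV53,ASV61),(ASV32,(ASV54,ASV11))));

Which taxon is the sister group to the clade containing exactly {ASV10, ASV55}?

ASV6

The clade containing exactly {ASV10, ASV55} attaches to the tree at the node subtending ((ASV55,ASV10),ASV6).
The other lineage descending from that same node — the sister group — is the single tip ASV6.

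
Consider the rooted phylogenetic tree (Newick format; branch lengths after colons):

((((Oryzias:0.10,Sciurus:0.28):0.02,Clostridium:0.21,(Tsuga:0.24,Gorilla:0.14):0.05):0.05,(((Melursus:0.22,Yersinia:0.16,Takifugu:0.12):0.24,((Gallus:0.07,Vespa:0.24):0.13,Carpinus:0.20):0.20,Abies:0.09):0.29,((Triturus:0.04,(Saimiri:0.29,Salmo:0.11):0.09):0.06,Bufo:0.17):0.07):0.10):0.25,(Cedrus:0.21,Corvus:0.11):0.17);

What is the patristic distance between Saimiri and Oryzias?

0.78

The path runs Saimiri → … → MRCA → … → Oryzias; the MRCA is the node subtending (((Oryzias,Sciurus),Clostridium,(Tsuga,Gorilla)),(((Melursus,Yersinia,Takifugu),((Gallus,Vespa),Carpinus),Abies),((Triturus,(Saimiri,Salmo)),Bufo))).
Branch lengths along that path: 0.29 + 0.09 + 0.06 + 0.07 + 0.10 + 0.05 + 0.02 + 0.10 = 0.78.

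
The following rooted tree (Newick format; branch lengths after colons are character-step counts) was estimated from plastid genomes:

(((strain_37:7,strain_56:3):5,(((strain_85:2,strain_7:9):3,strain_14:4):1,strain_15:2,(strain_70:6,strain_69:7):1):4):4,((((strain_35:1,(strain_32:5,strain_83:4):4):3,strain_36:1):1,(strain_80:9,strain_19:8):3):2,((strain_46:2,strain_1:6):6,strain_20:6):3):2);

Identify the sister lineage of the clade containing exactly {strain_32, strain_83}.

The clade containing exactly {strain_32, strain_83} attaches to the tree at the node subtending (strain_35,(strain_32,strain_83)).
The other lineage descending from that same node — the sister group — is the single tip strain_35.

strain_35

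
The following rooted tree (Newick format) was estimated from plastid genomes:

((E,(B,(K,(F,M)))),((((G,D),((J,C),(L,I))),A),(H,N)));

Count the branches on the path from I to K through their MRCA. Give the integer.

10

The MRCA of I and K is the root of the tree.
From I up to that node: 6 branches. From K up to the same node: 4 branches. Total: 6 + 4 = 10.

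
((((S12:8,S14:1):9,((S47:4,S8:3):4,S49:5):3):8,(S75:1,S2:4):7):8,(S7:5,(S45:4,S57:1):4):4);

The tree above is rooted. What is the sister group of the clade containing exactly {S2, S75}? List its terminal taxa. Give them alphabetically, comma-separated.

S12, S14, S47, S49, S8

The clade containing exactly {S2, S75} attaches to the tree at the node subtending (((S12,S14),((S47,S8),S49)),(S75,S2)).
The other lineage descending from that same node — the sister group — is ((S12,S14),((S47,S8),S49)); its 5 tips in alphabetical order are the answer.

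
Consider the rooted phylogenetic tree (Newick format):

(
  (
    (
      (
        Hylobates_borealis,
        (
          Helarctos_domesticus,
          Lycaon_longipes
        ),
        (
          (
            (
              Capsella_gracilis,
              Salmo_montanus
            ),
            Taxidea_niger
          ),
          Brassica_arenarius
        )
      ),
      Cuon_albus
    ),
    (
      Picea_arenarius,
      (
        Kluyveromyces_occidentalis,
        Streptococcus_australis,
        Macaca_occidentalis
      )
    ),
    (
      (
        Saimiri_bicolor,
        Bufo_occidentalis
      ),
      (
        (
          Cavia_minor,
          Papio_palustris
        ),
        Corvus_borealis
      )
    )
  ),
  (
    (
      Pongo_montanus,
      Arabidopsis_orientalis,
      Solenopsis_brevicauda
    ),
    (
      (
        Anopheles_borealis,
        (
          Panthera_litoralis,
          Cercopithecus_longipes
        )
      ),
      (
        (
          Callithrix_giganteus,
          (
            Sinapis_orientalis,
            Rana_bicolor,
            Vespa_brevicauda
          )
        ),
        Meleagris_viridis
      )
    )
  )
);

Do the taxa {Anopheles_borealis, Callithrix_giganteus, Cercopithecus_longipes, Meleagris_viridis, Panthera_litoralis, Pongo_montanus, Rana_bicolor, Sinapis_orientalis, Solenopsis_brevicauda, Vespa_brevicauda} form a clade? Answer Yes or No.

The MRCA of the listed taxa subtends ((Pongo_montanus,Arabidopsis_orientalis,Solenopsis_brevicauda),((Anopheles_borealis,(Panthera_litoralis,Cercopithecus_longipes)),((Callithrix_giganteus,(Sinapis_orientalis,Rana_bicolor,Vespa_brevicauda)),Meleagris_viridis))).
That clade also contains Arabidopsis_orientalis, which is not in the proposed group, so the group is not monophyletic.

No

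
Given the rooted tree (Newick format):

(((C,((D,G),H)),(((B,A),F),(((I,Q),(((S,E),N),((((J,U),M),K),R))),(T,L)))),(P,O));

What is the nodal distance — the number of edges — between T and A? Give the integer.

6

The MRCA of T and A is the node subtending (((B,A),F),(((I,Q),(((S,E),N),((((J,U),M),K),R))),(T,L))).
From T up to that node: 3 branches. From A up to the same node: 3 branches. Total: 3 + 3 = 6.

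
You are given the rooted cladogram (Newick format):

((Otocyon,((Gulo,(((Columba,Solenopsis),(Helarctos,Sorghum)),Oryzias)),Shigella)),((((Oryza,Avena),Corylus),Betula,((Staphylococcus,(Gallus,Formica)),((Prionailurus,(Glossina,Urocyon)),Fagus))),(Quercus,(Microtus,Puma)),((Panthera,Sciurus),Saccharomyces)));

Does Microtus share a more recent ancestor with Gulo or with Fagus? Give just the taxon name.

Fagus

The MRCA of Microtus and Fagus subtends ((((Oryza,Avena),Corylus),Betula,((Staphylococcus,(Gallus,Formica)),((Prionailurus,(Glossina,Urocyon)),Fagus))),(Quercus,(Microtus,Puma)),((Panthera,Sciurus),Saccharomyces)) (17 taxa).
The MRCA of Microtus and Gulo is the root, subtending the entire tree (25 taxa).
The first is nested inside the second, so Microtus shares a more recent common ancestor with Fagus.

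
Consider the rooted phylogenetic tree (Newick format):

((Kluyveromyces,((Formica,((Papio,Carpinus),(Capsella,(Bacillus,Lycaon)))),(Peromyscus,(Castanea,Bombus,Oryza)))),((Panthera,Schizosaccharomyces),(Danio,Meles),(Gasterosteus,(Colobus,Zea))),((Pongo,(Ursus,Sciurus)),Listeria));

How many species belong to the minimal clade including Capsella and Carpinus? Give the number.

5

The MRCA of Capsella and Carpinus is the node subtending ((Papio,Carpinus),(Capsella,(Bacillus,Lycaon))).
That clade contains 5 terminal taxa: Bacillus, Capsella, Carpinus, Lycaon, Papio.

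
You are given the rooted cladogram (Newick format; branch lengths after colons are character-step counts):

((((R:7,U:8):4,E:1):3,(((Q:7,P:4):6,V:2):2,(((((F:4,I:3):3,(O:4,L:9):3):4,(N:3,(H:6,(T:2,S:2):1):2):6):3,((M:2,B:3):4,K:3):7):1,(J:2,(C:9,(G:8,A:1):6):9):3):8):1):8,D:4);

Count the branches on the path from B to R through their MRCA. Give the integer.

9

The MRCA of B and R is the node subtending (((R,U),E),(((Q,P),V),(((((F,I),(O,L)),(N,(H,(T,S)))),((M,B),K)),(J,(C,(G,A)))))).
From B up to that node: 6 branches. From R up to the same node: 3 branches. Total: 6 + 3 = 9.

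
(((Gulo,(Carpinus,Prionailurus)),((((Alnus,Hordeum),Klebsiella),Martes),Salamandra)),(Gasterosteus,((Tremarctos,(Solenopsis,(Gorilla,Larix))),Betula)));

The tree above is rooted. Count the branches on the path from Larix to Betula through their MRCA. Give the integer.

The MRCA of Larix and Betula is the node subtending ((Tremarctos,(Solenopsis,(Gorilla,Larix))),Betula).
From Larix up to that node: 4 branches. From Betula up to the same node: 1 branch. Total: 4 + 1 = 5.

5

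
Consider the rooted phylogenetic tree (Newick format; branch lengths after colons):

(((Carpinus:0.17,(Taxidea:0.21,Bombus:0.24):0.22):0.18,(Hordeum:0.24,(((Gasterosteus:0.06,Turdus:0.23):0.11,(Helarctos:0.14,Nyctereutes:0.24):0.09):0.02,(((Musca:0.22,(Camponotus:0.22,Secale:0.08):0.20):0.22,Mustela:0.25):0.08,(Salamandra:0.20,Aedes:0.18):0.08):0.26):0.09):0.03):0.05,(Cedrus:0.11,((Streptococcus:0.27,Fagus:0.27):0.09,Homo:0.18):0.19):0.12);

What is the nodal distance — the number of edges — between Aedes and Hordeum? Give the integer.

The MRCA of Aedes and Hordeum is the node subtending (Hordeum,(((Gasterosteus,Turdus),(Helarctos,Nyctereutes)),(((Musca,(Camponotus,Secale)),Mustela),(Salamandra,Aedes)))).
From Aedes up to that node: 4 branches. From Hordeum up to the same node: 1 branch. Total: 4 + 1 = 5.

5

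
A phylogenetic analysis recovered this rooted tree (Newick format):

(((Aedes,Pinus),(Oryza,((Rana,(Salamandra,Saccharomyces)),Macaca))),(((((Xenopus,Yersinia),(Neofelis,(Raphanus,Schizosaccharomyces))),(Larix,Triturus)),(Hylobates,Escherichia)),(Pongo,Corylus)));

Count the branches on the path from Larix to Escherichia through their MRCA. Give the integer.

The MRCA of Larix and Escherichia is the node subtending ((((Xenopus,Yersinia),(Neofelis,(Raphanus,Schizosaccharomyces))),(Larix,Triturus)),(Hylobates,Escherichia)).
From Larix up to that node: 3 branches. From Escherichia up to the same node: 2 branches. Total: 3 + 2 = 5.

5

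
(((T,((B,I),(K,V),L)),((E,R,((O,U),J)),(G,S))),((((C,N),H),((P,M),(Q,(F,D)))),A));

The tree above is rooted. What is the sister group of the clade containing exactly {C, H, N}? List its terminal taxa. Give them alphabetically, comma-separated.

D, F, M, P, Q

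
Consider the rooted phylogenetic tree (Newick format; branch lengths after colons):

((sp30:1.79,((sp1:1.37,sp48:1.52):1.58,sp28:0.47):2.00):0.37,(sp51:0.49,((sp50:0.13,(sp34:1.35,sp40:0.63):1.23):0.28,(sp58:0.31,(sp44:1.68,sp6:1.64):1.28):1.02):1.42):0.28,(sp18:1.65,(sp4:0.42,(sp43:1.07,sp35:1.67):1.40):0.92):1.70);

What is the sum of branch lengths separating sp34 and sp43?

The path runs sp34 → … → MRCA → … → sp43; the MRCA is the root of the tree.
Branch lengths along that path: 1.35 + 1.23 + 0.28 + 1.42 + 0.28 + 1.70 + 0.92 + 1.40 + 1.07 = 9.65.

9.65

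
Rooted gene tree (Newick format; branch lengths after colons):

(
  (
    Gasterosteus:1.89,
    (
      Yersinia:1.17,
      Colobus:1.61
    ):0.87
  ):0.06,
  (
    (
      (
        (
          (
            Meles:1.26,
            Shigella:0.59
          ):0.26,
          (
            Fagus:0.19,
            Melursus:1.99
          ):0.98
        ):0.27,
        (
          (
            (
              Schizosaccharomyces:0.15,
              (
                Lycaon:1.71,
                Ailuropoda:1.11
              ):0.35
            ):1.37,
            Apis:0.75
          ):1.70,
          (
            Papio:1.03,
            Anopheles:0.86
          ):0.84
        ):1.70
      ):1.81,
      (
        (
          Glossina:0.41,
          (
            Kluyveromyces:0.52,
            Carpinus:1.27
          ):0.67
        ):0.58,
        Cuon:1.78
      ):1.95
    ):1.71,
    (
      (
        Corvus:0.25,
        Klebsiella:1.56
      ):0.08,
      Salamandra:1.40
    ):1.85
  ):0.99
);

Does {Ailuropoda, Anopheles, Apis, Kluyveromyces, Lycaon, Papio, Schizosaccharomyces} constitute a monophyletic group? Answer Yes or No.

The MRCA of the listed taxa subtends ((((Meles,Shigella),(Fagus,Melursus)),(((Schizosaccharomyces,(Lycaon,Ailuropoda)),Apis),(Papio,Anopheles))),((Glossina,(Kluyveromyces,Carpinus)),Cuon)).
That clade also contains Carpinus, Cuon, Fagus, Glossina, Meles, Melursus, Shigella, which are not in the proposed group, so the group is not monophyletic.

No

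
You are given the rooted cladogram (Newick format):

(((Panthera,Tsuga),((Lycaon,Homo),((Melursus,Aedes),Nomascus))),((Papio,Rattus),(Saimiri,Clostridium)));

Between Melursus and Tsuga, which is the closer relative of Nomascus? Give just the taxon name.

Melursus

The MRCA of Nomascus and Melursus subtends ((Melursus,Aedes),Nomascus) (3 taxa).
The MRCA of Nomascus and Tsuga subtends ((Panthera,Tsuga),((Lycaon,Homo),((Melursus,Aedes),Nomascus))) (7 taxa).
The first is nested inside the second, so Nomascus shares a more recent common ancestor with Melursus.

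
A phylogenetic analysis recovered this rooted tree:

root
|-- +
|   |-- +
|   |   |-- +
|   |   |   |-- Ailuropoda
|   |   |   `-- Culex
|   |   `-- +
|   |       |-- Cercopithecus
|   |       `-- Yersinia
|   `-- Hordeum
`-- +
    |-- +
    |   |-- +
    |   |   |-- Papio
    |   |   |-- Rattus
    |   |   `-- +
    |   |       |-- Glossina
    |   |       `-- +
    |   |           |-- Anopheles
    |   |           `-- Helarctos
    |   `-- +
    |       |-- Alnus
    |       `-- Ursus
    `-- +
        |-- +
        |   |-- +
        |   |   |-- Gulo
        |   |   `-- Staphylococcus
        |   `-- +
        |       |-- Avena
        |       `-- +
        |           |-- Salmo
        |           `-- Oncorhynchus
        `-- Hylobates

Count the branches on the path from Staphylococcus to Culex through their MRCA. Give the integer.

9

The MRCA of Staphylococcus and Culex is the root of the tree.
From Staphylococcus up to that node: 5 branches. From Culex up to the same node: 4 branches. Total: 5 + 4 = 9.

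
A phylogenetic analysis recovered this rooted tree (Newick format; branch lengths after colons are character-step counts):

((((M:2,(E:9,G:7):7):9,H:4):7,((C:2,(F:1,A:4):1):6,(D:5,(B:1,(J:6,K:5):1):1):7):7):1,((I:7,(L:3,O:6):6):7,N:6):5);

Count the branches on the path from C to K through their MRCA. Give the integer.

The MRCA of C and K is the node subtending ((C,(F,A)),(D,(B,(J,K)))).
From C up to that node: 2 branches. From K up to the same node: 4 branches. Total: 2 + 4 = 6.

6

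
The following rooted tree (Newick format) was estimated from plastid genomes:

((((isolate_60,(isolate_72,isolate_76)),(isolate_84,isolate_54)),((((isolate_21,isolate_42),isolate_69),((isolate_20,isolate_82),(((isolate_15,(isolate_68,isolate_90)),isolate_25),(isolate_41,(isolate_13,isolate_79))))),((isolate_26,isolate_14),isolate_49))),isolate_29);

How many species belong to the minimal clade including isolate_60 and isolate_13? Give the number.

20

The MRCA of isolate_60 and isolate_13 is the node subtending (((isolate_60,(isolate_72,isolate_76)),(isolate_84,isolate_54)),((((isolate_21,isolate_42),isolate_69),((isolate_20,isolate_82),(((isolate_15,(isolate_68,isolate_90)),isolate_25),(isolate_41,(isolate_13,isolate_79))))),((isolate_26,isolate_14),isolate_49))).
That clade contains 20 terminal taxa: isolate_13, isolate_14, isolate_15, isolate_20, isolate_21, isolate_25, isolate_26, isolate_41, isolate_42, isolate_49, isolate_54, isolate_60, isolate_68, isolate_69, isolate_72, isolate_76, isolate_79, isolate_82, isolate_84, isolate_90.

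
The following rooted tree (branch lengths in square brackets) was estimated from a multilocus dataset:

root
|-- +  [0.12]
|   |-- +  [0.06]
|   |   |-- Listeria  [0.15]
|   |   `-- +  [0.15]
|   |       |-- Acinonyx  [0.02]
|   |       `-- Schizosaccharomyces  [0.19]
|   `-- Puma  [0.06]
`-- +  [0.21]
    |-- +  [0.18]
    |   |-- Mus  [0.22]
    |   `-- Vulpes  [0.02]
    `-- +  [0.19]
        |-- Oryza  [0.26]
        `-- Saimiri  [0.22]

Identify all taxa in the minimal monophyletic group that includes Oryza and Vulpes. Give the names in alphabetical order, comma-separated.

Mus, Oryza, Saimiri, Vulpes

Tracing Oryza: it sits inside (Oryza,Saimiri).
Tracing Vulpes: it sits inside (Mus,Vulpes).
The smallest clade enclosing both is ((Mus,Vulpes),(Oryza,Saimiri)); the answer is its 4 terminal taxa in alphabetical order.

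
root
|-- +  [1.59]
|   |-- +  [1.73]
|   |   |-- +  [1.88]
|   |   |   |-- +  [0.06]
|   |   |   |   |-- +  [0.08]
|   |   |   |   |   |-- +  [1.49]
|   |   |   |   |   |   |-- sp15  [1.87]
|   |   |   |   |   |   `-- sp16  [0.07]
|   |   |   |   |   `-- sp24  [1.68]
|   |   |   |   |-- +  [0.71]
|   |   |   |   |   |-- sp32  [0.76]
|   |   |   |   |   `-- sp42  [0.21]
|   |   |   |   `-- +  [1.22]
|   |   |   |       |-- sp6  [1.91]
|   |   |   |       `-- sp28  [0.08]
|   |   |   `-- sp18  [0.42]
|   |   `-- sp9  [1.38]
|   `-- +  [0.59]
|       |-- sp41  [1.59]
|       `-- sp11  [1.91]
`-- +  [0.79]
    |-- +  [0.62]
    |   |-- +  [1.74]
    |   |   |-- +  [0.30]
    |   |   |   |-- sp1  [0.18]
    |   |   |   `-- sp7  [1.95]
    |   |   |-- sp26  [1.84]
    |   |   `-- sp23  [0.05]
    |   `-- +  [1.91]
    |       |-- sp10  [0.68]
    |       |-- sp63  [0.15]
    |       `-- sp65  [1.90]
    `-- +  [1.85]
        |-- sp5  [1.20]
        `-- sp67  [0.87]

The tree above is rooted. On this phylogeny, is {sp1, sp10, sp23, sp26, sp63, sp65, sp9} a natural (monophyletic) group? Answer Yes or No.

The MRCA of the listed taxa is the root, so the smallest clade containing them is the whole tree.
That clade also contains sp11, sp15, sp16, sp18, sp24, sp28, sp32, sp41, sp42, sp5, sp6, sp67, sp7, which are not in the proposed group, so the group is not monophyletic.

No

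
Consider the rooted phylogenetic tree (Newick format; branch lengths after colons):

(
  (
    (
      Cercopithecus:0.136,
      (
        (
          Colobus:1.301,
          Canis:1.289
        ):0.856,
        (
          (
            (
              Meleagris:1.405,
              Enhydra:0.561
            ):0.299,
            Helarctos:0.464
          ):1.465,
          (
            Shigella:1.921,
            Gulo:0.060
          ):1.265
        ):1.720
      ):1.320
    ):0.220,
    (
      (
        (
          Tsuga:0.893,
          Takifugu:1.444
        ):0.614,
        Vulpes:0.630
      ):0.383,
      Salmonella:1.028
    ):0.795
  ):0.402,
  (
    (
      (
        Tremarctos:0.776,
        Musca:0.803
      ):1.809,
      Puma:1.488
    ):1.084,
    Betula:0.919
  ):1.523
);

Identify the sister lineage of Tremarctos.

Tremarctos attaches to the tree at the node subtending (Tremarctos,Musca).
The other lineage descending from that same node — the sister group — is the single tip Musca.

Musca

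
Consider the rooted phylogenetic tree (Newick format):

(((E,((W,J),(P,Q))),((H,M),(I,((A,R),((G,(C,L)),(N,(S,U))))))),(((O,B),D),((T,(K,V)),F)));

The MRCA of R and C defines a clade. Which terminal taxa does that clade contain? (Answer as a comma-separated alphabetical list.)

A, C, G, L, N, R, S, U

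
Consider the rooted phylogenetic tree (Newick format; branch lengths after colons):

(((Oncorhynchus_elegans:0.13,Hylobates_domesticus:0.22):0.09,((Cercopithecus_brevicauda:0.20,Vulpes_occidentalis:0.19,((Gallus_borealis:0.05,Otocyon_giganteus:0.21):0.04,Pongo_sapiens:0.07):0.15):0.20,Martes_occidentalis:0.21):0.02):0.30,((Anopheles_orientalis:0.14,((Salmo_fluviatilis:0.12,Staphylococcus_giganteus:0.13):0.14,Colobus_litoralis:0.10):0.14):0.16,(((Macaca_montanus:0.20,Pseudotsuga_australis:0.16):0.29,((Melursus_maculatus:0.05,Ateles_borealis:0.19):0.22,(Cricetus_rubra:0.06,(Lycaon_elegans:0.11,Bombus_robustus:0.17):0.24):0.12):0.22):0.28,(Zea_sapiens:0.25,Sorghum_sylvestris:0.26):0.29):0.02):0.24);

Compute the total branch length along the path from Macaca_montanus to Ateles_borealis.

1.12

The path runs Macaca_montanus → … → MRCA → … → Ateles_borealis; the MRCA is the node subtending ((Macaca_montanus,Pseudotsuga_australis),((Melursus_maculatus,Ateles_borealis),(Cricetus_rubra,(Lycaon_elegans,Bombus_robustus)))).
Branch lengths along that path: 0.20 + 0.29 + 0.22 + 0.22 + 0.19 = 1.12.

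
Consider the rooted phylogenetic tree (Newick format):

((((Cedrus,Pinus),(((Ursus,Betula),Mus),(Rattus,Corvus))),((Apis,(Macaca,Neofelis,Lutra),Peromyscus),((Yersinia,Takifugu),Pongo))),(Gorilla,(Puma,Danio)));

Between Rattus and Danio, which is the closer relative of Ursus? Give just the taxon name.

The MRCA of Ursus and Rattus subtends (((Ursus,Betula),Mus),(Rattus,Corvus)) (5 taxa).
The MRCA of Ursus and Danio is the root, subtending the entire tree (18 taxa).
The first is nested inside the second, so Ursus shares a more recent common ancestor with Rattus.

Rattus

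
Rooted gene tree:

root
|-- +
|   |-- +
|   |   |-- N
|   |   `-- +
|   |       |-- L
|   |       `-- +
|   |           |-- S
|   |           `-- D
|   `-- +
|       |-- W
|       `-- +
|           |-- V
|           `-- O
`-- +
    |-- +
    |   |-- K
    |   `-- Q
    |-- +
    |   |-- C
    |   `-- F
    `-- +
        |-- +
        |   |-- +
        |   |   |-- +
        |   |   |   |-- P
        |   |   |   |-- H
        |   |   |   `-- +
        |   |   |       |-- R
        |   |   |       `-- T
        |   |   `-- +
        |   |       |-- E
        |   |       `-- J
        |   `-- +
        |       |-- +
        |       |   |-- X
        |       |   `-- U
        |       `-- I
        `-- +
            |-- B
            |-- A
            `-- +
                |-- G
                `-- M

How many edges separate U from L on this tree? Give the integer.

The MRCA of U and L is the root of the tree.
From U up to that node: 6 branches. From L up to the same node: 4 branches. Total: 6 + 4 = 10.

10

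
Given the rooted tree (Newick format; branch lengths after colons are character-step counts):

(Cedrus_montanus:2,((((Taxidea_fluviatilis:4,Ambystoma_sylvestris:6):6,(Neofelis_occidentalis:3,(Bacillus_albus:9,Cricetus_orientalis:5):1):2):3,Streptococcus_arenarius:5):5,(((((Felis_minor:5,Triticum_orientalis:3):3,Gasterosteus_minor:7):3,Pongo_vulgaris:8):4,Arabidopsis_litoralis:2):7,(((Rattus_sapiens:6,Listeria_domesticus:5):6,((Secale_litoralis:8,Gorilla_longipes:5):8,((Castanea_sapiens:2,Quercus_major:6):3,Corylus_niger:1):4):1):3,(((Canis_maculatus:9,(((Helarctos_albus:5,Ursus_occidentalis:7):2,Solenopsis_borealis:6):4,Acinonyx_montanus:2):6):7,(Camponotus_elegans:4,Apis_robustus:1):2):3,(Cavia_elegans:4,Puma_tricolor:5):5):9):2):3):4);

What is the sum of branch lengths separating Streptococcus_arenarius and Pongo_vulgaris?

The path runs Streptococcus_arenarius → … → MRCA → … → Pongo_vulgaris; the MRCA is the node subtending ((((Taxidea_fluviatilis,Ambystoma_sylvestris),(Neofelis_occidentalis,(Bacillus_albus,Cricetus_orientalis))),Streptococcus_arenarius),(((((Felis_minor,Triticum_orientalis),Gasterosteus_minor),Pongo_vulgaris),Arabidopsis_litoralis),(((Rattus_sapiens,Listeria_domesticus),((Secale_litoralis,Gorilla_longipes),((Castanea_sapiens,Quercus_major),Corylus_niger))),(((Canis_maculatus,(((Helarctos_albus,Ursus_occidentalis),Solenopsis_borealis),Acinonyx_montanus)),(Camponotus_elegans,Apis_robustus)),(Cavia_elegans,Puma_tricolor))))).
Branch lengths along that path: 5 + 5 + 3 + 7 + 4 + 8 = 32.

32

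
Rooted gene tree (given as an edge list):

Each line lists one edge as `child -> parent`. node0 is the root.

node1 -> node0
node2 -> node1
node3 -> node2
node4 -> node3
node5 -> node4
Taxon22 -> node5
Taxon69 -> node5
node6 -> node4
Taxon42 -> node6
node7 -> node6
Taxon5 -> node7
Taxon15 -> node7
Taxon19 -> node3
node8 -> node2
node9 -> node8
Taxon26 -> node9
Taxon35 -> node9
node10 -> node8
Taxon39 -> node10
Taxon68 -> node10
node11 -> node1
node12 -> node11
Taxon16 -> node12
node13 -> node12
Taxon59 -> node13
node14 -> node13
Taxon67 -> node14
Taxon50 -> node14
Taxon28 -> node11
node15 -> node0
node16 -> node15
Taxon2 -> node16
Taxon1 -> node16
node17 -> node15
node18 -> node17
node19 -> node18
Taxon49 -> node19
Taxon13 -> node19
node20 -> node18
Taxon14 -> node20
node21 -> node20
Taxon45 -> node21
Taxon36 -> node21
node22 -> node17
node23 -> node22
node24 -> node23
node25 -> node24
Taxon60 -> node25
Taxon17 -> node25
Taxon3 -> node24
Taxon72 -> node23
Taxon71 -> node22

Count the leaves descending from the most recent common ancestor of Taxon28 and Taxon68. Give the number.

15

The MRCA of Taxon28 and Taxon68 is the node subtending (((((Taxon22,Taxon69),(Taxon42,(Taxon5,Taxon15))),Taxon19),((Taxon26,Taxon35),(Taxon39,Taxon68))),((Taxon16,(Taxon59,(Taxon67,Taxon50))),Taxon28)).
That clade contains 15 terminal taxa: Taxon15, Taxon16, Taxon19, Taxon22, Taxon26, Taxon28, Taxon35, Taxon39, Taxon42, Taxon5, Taxon50, Taxon59, Taxon67, Taxon68, Taxon69.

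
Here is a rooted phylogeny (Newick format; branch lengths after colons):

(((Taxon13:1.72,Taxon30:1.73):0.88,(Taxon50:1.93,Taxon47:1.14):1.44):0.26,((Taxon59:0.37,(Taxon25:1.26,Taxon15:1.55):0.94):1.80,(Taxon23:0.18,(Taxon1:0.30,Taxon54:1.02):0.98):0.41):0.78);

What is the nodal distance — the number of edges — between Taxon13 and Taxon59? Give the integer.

6

The MRCA of Taxon13 and Taxon59 is the root of the tree.
From Taxon13 up to that node: 3 branches. From Taxon59 up to the same node: 3 branches. Total: 3 + 3 = 6.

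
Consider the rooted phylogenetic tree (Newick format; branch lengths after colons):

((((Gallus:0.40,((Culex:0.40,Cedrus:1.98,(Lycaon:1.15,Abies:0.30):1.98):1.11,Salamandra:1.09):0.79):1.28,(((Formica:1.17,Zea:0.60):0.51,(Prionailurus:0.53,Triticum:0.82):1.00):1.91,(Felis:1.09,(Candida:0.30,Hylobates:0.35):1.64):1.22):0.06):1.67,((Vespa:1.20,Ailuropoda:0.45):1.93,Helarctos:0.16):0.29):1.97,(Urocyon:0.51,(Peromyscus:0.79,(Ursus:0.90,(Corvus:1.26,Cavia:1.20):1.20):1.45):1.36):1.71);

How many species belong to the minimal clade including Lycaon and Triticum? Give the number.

13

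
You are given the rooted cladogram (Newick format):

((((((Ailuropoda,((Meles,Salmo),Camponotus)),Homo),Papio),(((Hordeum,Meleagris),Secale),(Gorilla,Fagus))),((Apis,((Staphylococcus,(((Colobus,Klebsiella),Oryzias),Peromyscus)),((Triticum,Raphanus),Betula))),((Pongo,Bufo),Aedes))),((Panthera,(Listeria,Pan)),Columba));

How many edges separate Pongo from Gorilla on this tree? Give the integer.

8

The MRCA of Pongo and Gorilla is the node subtending (((((Ailuropoda,((Meles,Salmo),Camponotus)),Homo),Papio),(((Hordeum,Meleagris),Secale),(Gorilla,Fagus))),((Apis,((Staphylococcus,(((Colobus,Klebsiella),Oryzias),Peromyscus)),((Triticum,Raphanus),Betula))),((Pongo,Bufo),Aedes))).
From Pongo up to that node: 4 branches. From Gorilla up to the same node: 4 branches. Total: 4 + 4 = 8.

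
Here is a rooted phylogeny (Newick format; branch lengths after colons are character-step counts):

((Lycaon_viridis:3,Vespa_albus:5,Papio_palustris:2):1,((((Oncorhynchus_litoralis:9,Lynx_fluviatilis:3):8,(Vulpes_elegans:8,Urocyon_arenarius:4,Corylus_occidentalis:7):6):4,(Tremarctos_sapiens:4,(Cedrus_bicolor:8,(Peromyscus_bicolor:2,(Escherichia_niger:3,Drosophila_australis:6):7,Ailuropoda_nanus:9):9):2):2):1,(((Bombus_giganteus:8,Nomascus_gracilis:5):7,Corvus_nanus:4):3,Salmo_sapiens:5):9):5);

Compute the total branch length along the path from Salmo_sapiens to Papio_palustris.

The path runs Salmo_sapiens → … → MRCA → … → Papio_palustris; the MRCA is the root of the tree.
Branch lengths along that path: 5 + 9 + 5 + 1 + 2 = 22.

22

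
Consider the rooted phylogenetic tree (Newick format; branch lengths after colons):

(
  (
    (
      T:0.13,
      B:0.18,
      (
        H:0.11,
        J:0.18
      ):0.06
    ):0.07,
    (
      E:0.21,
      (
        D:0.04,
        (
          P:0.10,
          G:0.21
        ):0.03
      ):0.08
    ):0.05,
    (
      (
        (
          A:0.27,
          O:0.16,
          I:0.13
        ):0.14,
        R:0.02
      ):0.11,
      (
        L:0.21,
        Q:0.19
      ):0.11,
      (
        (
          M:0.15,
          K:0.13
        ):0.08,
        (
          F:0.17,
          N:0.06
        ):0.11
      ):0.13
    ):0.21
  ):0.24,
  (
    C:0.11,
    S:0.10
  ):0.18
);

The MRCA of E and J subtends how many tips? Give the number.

The MRCA of E and J is the node subtending ((T,B,(H,J)),(E,(D,(P,G))),(((A,O,I),R),(L,Q),((M,K),(F,N)))).
That clade contains 18 terminal taxa: A, B, D, E, F, G, H, I, J, K, L, M, N, O, P, Q, R, T.

18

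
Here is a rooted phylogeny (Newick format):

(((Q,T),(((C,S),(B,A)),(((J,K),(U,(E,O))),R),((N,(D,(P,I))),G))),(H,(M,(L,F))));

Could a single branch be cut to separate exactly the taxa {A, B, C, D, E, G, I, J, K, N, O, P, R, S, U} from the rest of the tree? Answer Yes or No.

Yes

The most recent common ancestor of these taxa subtends (((C,S),(B,A)),(((J,K),(U,(E,O))),R),((N,(D,(P,I))),G)).
That clade has exactly 15 tips — every listed taxon and nothing else — so the group is monophyletic.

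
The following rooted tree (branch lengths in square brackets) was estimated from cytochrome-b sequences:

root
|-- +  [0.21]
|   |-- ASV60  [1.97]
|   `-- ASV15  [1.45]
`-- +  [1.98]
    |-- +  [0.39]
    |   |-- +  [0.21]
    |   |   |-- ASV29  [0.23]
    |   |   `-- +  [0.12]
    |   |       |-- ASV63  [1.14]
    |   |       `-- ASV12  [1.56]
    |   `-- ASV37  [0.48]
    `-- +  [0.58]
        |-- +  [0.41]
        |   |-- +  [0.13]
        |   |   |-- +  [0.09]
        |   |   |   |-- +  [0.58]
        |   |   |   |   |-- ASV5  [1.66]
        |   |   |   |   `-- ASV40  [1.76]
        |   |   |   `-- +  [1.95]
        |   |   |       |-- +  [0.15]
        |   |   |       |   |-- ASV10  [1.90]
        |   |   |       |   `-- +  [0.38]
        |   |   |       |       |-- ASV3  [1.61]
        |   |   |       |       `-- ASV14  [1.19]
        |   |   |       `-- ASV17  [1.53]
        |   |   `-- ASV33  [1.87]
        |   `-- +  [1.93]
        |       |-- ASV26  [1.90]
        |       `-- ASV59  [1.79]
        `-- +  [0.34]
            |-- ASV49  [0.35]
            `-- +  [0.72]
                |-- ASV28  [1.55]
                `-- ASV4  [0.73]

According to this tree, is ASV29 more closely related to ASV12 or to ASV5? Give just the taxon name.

The MRCA of ASV29 and ASV12 subtends (ASV29,(ASV63,ASV12)) (3 taxa).
The MRCA of ASV29 and ASV5 subtends (((ASV29,(ASV63,ASV12)),ASV37),(((((ASV5,ASV40),((ASV10,(ASV3,ASV14)),ASV17)),ASV33),(ASV26,ASV59)),(ASV49,(ASV28,ASV4)))) (16 taxa).
The first is nested inside the second, so ASV29 shares a more recent common ancestor with ASV12.

ASV12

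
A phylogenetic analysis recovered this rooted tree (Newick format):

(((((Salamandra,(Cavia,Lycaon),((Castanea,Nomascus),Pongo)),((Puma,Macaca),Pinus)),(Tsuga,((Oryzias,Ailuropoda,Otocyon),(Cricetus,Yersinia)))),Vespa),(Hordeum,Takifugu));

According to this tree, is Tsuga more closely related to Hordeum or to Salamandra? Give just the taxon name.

The MRCA of Tsuga and Salamandra subtends (((Salamandra,(Cavia,Lycaon),((Castanea,Nomascus),Pongo)),((Puma,Macaca),Pinus)),(Tsuga,((Oryzias,Ailuropoda,Otocyon),(Cricetus,Yersinia)))) (15 taxa).
The MRCA of Tsuga and Hordeum is the root, subtending the entire tree (18 taxa).
The first is nested inside the second, so Tsuga shares a more recent common ancestor with Salamandra.

Salamandra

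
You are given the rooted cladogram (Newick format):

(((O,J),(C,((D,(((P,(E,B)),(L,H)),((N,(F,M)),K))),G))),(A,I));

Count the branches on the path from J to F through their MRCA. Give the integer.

The MRCA of J and F is the node subtending ((O,J),(C,((D,(((P,(E,B)),(L,H)),((N,(F,M)),K))),G))).
From J up to that node: 2 branches. From F up to the same node: 8 branches. Total: 2 + 8 = 10.

10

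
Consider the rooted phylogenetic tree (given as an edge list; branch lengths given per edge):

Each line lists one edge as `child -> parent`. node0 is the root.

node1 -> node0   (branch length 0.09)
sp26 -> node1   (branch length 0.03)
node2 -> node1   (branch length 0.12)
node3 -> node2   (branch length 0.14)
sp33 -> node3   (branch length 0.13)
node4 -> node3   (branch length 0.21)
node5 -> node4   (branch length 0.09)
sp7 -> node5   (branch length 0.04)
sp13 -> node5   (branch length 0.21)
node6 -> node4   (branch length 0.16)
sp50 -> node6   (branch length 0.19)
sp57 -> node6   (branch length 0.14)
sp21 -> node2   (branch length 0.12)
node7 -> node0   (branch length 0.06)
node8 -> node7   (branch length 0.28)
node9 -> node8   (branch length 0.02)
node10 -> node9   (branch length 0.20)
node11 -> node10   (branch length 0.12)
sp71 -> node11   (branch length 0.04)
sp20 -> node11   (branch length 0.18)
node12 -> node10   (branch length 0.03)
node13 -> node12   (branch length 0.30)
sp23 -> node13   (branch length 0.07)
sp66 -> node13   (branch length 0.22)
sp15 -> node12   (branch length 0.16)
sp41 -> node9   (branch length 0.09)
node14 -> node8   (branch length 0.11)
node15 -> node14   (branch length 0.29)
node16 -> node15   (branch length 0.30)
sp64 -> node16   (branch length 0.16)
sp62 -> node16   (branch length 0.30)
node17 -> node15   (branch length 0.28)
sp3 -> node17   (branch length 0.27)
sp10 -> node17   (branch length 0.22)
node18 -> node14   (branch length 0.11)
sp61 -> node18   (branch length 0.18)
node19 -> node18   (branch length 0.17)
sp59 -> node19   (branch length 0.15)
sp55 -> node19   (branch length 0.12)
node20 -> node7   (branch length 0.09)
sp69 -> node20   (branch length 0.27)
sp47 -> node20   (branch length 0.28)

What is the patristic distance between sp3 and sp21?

1.62

The path runs sp3 → … → MRCA → … → sp21; the MRCA is the root of the tree.
Branch lengths along that path: 0.27 + 0.28 + 0.29 + 0.11 + 0.28 + 0.06 + 0.09 + 0.12 + 0.12 = 1.62.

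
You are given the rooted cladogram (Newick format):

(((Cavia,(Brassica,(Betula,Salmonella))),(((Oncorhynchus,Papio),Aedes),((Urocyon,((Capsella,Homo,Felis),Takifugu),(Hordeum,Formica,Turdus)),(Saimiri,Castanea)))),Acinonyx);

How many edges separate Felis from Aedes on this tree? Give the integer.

The MRCA of Felis and Aedes is the node subtending (((Oncorhynchus,Papio),Aedes),((Urocyon,((Capsella,Homo,Felis),Takifugu),(Hordeum,Formica,Turdus)),(Saimiri,Castanea))).
From Felis up to that node: 5 branches. From Aedes up to the same node: 2 branches. Total: 5 + 2 = 7.

7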